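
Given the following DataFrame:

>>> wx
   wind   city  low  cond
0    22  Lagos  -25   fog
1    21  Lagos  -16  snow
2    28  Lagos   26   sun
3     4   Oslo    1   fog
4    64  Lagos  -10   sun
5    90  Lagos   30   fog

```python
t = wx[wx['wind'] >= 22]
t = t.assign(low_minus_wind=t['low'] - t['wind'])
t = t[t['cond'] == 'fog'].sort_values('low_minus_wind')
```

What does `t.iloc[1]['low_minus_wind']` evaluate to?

-47

filter rows where wind >= 22:
   wind   city  low cond
0    22  Lagos  -25  fog
2    28  Lagos   26  sun
4    64  Lagos  -10  sun
5    90  Lagos   30  fog
add column low_minus_wind = t['low'] - t['wind']:
   wind   city  low cond  low_minus_wind
0    22  Lagos  -25  fog             -47
2    28  Lagos   26  sun              -2
4    64  Lagos  -10  sun             -74
5    90  Lagos   30  fog             -60
filter rows where cond == 'fog':
   wind   city  low cond  low_minus_wind
0    22  Lagos  -25  fog             -47
5    90  Lagos   30  fog             -60
sort by low_minus_wind:
   wind   city  low cond  low_minus_wind
5    90  Lagos   30  fog             -60
0    22  Lagos  -25  fog             -47
value at position 1, column 'low_minus_wind' → -47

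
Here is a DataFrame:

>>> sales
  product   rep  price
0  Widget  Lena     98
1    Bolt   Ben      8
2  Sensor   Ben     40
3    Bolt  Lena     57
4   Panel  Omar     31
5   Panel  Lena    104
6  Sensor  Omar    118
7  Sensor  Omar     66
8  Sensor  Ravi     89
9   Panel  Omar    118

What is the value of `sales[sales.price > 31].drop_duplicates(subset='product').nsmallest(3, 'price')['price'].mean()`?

filter rows where price > 31:
  product   rep  price
0  Widget  Lena     98
2  Sensor   Ben     40
3    Bolt  Lena     57
5   Panel  Lena    104
6  Sensor  Omar    118
7  Sensor  Omar     66
8  Sensor  Ravi     89
9   Panel  Omar    118
drop duplicate product (keep=first):
  product   rep  price
0  Widget  Lena     98
2  Sensor   Ben     40
3    Bolt  Lena     57
5   Panel  Lena    104
take 3 rows with smallest price:
  product   rep  price
2  Sensor   Ben     40
3    Bolt  Lena     57
0  Widget  Lena     98

65.0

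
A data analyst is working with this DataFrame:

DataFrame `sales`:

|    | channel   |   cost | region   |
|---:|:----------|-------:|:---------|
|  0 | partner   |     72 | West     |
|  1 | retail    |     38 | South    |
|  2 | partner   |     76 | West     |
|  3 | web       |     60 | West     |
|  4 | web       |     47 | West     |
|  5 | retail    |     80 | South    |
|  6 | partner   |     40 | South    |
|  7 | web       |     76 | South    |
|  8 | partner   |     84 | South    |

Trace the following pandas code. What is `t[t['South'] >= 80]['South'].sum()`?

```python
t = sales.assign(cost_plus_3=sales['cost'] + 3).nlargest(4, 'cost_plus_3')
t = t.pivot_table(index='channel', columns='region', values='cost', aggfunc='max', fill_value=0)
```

add column cost_plus_3 = sales['cost'] + 3:
   channel  cost region  cost_plus_3
0  partner    72   West           75
1   retail    38  South           41
2  partner    76   West           79
3      web    60   West           63
4      web    47   West           50
5   retail    80  South           83
6  partner    40  South           43
7      web    76  South           79
8  partner    84  South           87
take 4 rows with largest cost_plus_3:
   channel  cost region  cost_plus_3
8  partner    84  South           87
5   retail    80  South           83
2  partner    76   West           79
7      web    76  South           79
pivot: rows=channel, cols=region, max(cost):
region   South  West
channel             
partner     84    76
retail      80     0
web         76     0
filter rows where South >= 80:
region   South  West
channel             
partner     84    76
retail      80     0
Finally, sum of column 'South' = 164.

164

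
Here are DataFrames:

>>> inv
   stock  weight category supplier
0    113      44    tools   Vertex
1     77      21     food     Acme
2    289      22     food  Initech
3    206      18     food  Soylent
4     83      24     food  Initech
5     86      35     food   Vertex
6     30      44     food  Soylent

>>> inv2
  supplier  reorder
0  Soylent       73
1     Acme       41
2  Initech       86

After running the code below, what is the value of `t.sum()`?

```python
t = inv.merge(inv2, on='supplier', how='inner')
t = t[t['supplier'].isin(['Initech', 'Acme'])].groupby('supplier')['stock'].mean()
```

263.0

merge on 'supplier' (how='inner') → 5 rows:
   stock  weight category supplier  reorder
0     77      21     food     Acme       41
1    289      22     food  Initech       86
2    206      18     food  Soylent       73
3     83      24     food  Initech       86
4     30      44     food  Soylent       73
filter rows where supplier in ['Initech', 'Acme']:
   stock  weight category supplier  reorder
0     77      21     food     Acme       41
1    289      22     food  Initech       86
3     83      24     food  Initech       86
group by supplier, mean of stock:
supplier
Acme        77.0
Initech    186.0
Name: stock, dtype: float64
Then the sum of the resulting series: 263.0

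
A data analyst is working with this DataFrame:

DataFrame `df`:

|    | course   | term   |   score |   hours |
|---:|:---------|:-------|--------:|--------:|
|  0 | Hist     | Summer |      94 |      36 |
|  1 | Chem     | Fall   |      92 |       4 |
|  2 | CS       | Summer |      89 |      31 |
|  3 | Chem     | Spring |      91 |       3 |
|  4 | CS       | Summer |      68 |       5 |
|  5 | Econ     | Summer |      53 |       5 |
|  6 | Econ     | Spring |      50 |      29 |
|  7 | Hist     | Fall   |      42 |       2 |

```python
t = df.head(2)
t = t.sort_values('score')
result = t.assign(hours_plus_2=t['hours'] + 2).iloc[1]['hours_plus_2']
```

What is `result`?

38

take first 2 rows:
  course    term  score  hours
0   Hist  Summer     94     36
1   Chem    Fall     92      4
sort by score:
  course    term  score  hours
1   Chem    Fall     92      4
0   Hist  Summer     94     36
add column hours_plus_2 = t['hours'] + 2:
  course    term  score  hours  hours_plus_2
1   Chem    Fall     92      4             6
0   Hist  Summer     94     36            38
value at position 1, column 'hours_plus_2' → 38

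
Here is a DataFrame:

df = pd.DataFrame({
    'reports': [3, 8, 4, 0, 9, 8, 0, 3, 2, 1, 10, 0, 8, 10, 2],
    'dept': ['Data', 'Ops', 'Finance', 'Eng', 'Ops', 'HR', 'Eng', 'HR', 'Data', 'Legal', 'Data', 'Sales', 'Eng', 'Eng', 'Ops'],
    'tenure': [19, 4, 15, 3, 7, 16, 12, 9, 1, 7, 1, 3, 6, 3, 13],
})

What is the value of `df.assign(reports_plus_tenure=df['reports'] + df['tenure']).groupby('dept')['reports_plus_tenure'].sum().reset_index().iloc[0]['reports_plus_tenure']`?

add column reports_plus_tenure = df['reports'] + df['tenure']:
    reports     dept  tenure  reports_plus_tenure
0         3     Data      19                   22
1         8      Ops       4                   12
2         4  Finance      15                   19
3         0      Eng       3                    3
4         9      Ops       7                   16
5         8       HR      16                   24
6         0      Eng      12                   12
7         3       HR       9                   12
8         2     Data       1                    3
9         1    Legal       7                    8
10       10     Data       1                   11
11        0    Sales       3                    3
12        8      Eng       6                   14
13       10      Eng       3                   13
14        2      Ops      13                   15
group by dept, sum of reports_plus_tenure:
dept
Data       36
Eng        42
Finance    19
HR         36
Legal       8
Ops        43
Sales       3
Name: reports_plus_tenure, dtype: int64
reset_index():
      dept  reports_plus_tenure
0     Data                   36
1      Eng                   42
2  Finance                   19
3       HR                   36
4    Legal                    8
5      Ops                   43
6    Sales                    3
value at position 0, column 'reports_plus_tenure' → 36

36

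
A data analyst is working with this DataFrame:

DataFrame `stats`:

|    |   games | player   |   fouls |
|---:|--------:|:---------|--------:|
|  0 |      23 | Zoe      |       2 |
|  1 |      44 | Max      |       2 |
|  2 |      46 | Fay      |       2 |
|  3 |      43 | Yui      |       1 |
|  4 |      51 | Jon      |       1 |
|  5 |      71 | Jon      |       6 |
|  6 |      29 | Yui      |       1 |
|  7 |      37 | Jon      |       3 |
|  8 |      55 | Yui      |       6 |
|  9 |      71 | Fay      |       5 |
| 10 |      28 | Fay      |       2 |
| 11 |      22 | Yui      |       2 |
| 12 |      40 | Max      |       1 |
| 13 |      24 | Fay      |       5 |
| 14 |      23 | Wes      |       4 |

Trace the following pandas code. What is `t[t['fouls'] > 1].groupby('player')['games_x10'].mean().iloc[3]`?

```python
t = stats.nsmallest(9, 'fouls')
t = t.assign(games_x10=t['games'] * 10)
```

take 9 rows with smallest fouls:
    games player  fouls
3      43    Yui      1
4      51    Jon      1
6      29    Yui      1
12     40    Max      1
0      23    Zoe      2
1      44    Max      2
2      46    Fay      2
10     28    Fay      2
11     22    Yui      2
add column games_x10 = t['games'] * 10:
    games player  fouls  games_x10
3      43    Yui      1        430
4      51    Jon      1        510
6      29    Yui      1        290
12     40    Max      1        400
0      23    Zoe      2        230
1      44    Max      2        440
2      46    Fay      2        460
10     28    Fay      2        280
11     22    Yui      2        220
filter rows where fouls > 1:
    games player  fouls  games_x10
0      23    Zoe      2        230
1      44    Max      2        440
2      46    Fay      2        460
10     28    Fay      2        280
11     22    Yui      2        220
group by player, mean of games_x10:
player
Fay    370.0
Max    440.0
Yui    220.0
Zoe    230.0
Name: games_x10, dtype: float64

230.0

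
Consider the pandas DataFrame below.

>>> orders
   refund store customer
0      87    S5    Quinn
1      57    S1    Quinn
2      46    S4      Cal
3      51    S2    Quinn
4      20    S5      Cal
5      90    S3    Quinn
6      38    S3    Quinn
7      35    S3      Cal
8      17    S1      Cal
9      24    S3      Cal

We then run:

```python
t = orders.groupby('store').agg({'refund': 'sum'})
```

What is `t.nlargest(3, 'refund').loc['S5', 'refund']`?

107

group by store, sum of refund:
       refund
store        
S1         74
S2         51
S3        187
S4         46
S5        107
take 3 rows with largest refund:
       refund
store        
S3        187
S5        107
S1         74
Reading off the value at row 'S5', column 'refund', we get 107.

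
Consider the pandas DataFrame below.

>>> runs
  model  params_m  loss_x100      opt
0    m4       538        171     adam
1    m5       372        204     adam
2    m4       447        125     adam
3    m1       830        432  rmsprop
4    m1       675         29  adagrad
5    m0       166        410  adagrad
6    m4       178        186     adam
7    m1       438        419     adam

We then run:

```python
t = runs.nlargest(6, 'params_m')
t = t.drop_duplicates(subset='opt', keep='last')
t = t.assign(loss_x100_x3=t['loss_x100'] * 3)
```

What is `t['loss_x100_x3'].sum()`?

take 6 rows with largest params_m:
  model  params_m  loss_x100      opt
3    m1       830        432  rmsprop
4    m1       675         29  adagrad
0    m4       538        171     adam
2    m4       447        125     adam
7    m1       438        419     adam
1    m5       372        204     adam
drop duplicate opt (keep=last):
  model  params_m  loss_x100      opt
3    m1       830        432  rmsprop
4    m1       675         29  adagrad
1    m5       372        204     adam
add column loss_x100_x3 = t['loss_x100'] * 3:
  model  params_m  loss_x100      opt  loss_x100_x3
3    m1       830        432  rmsprop          1296
4    m1       675         29  adagrad            87
1    m5       372        204     adam           612

1995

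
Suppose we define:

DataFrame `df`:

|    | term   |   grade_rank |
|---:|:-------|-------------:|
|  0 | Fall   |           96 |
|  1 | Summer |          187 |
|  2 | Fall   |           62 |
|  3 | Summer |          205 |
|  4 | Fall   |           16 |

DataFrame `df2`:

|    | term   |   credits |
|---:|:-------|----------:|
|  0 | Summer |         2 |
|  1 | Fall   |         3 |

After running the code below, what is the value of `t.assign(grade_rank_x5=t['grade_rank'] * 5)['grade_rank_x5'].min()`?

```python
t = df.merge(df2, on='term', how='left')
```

80

merge on 'term' (how='left') → 5 rows:
     term  grade_rank  credits
0    Fall          96        3
1  Summer         187        2
2    Fall          62        3
3  Summer         205        2
4    Fall          16        3
add column grade_rank_x5 = t['grade_rank'] * 5:
     term  grade_rank  credits  grade_rank_x5
0    Fall          96        3            480
1  Summer         187        2            935
2    Fall          62        3            310
3  Summer         205        2           1025
4    Fall          16        3             80
Hence 80.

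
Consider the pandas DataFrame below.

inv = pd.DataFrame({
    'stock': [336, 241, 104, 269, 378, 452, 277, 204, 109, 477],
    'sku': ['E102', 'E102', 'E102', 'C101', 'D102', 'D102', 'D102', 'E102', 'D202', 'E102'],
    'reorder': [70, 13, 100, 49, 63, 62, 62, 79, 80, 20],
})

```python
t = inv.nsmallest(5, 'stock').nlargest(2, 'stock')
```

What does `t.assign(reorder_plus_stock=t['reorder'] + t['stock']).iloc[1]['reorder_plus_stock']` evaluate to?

take 5 rows with smallest stock:
   stock   sku  reorder
2    104  E102      100
8    109  D202       80
7    204  E102       79
1    241  E102       13
3    269  C101       49
take 2 rows with largest stock:
   stock   sku  reorder
3    269  C101       49
1    241  E102       13
add column reorder_plus_stock = t['reorder'] + t['stock']:
   stock   sku  reorder  reorder_plus_stock
3    269  C101       49                 318
1    241  E102       13                 254
Then the value at position 1, column 'reorder_plus_stock': 254

254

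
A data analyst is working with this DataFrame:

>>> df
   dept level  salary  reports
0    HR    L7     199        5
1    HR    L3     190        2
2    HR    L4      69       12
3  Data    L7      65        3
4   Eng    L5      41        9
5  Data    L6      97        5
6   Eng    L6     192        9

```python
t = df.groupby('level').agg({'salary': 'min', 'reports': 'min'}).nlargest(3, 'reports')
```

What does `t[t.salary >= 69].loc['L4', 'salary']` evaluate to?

69

group by level: min(salary), min(reports):
       salary  reports
level                 
L3        190        2
L4         69       12
L5         41        9
L6         97        5
L7         65        3
take 3 rows with largest reports:
       salary  reports
level                 
L4         69       12
L5         41        9
L6         97        5
filter rows where salary >= 69:
       salary  reports
level                 
L4         69       12
L6         97        5
Hence 69.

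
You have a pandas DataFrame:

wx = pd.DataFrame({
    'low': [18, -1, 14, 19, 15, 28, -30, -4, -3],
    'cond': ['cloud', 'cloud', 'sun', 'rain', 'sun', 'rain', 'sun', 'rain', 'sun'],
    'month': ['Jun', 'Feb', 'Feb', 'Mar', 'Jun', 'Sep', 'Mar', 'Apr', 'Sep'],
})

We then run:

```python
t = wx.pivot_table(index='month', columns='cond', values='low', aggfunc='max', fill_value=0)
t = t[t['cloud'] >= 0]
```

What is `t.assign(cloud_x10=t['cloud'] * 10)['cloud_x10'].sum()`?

pivot: rows=month, cols=cond, max(low):
cond   cloud  rain  sun
month                  
Apr        0    -4    0
Feb       -1     0   14
Jun       18     0   15
Mar        0    19  -30
Sep        0    28   -3
filter rows where cloud >= 0:
cond   cloud  rain  sun
month                  
Apr        0    -4    0
Jun       18     0   15
Mar        0    19  -30
Sep        0    28   -3
add column cloud_x10 = t['cloud'] * 10:
cond   cloud  rain  sun  cloud_x10
month                             
Apr        0    -4    0          0
Jun       18     0   15        180
Mar        0    19  -30          0
Sep        0    28   -3          0
The sum of column 'cloud_x10' is 180.

180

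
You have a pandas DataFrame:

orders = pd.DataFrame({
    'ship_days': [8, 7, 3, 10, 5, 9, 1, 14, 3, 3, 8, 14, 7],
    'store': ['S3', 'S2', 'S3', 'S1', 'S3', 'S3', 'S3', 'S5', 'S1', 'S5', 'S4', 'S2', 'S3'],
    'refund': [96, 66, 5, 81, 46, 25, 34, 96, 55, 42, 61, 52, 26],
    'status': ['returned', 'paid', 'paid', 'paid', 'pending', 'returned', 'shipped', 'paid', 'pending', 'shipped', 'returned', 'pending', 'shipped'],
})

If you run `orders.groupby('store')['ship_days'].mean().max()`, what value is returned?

group by store, mean of ship_days:
store
S1     6.5
S2    10.5
S3     5.5
S4     8.0
S5     8.5
Name: ship_days, dtype: float64
Then the max of the resulting series: 10.5

10.5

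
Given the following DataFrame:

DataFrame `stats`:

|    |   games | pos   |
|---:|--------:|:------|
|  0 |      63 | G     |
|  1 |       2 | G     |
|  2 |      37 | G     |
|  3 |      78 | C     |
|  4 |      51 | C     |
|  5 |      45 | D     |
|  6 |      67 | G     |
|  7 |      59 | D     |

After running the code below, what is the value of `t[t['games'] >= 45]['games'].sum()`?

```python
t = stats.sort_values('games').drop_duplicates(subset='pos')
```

sort by games:
   games pos
1      2   G
2     37   G
5     45   D
4     51   C
7     59   D
0     63   G
6     67   G
3     78   C
drop duplicate pos (keep=first):
   games pos
1      2   G
5     45   D
4     51   C
filter rows where games >= 45:
   games pos
5     45   D
4     51   C
Hence 96.

96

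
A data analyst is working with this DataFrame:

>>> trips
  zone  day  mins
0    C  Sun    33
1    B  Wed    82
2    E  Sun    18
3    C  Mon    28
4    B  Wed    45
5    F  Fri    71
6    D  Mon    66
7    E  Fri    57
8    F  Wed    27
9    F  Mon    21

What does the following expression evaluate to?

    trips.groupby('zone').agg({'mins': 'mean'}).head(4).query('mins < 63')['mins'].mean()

34.0

group by zone, mean of mins:
           mins
zone           
B     63.500000
C     30.500000
D     66.000000
E     37.500000
F     39.666667
take first 4 rows:
      mins
zone      
B     63.5
C     30.5
D     66.0
E     37.5
filter rows where mins < 63:
      mins
zone      
C     30.5
E     37.5
Then the mean of column 'mins': 34.0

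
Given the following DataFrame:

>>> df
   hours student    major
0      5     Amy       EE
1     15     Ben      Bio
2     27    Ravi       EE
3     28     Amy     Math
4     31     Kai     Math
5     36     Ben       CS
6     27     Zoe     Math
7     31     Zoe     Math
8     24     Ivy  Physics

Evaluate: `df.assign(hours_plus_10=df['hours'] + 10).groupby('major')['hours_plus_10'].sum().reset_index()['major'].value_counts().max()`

add column hours_plus_10 = df['hours'] + 10:
   hours student    major  hours_plus_10
0      5     Amy       EE             15
1     15     Ben      Bio             25
2     27    Ravi       EE             37
3     28     Amy     Math             38
4     31     Kai     Math             41
5     36     Ben       CS             46
6     27     Zoe     Math             37
7     31     Zoe     Math             41
8     24     Ivy  Physics             34
group by major, sum of hours_plus_10:
major
Bio         25
CS          46
EE          52
Math       157
Physics     34
Name: hours_plus_10, dtype: int64
reset_index():
     major  hours_plus_10
0      Bio             25
1       CS             46
2       EE             52
3     Math            157
4  Physics             34
value_counts of major:
major
Bio        1
CS         1
EE         1
Math       1
Physics    1
Name: count, dtype: int64
So max() = 1.

1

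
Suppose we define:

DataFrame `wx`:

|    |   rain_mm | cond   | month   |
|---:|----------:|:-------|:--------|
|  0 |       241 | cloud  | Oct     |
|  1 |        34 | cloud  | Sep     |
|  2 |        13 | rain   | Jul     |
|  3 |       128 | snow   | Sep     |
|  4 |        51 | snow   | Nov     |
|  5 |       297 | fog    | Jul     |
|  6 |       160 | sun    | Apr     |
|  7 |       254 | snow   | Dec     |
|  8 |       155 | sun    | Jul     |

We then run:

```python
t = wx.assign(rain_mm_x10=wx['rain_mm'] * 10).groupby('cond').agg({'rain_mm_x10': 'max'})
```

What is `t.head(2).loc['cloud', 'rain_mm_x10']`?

2410

add column rain_mm_x10 = wx['rain_mm'] * 10:
   rain_mm   cond month  rain_mm_x10
0      241  cloud   Oct         2410
1       34  cloud   Sep          340
2       13   rain   Jul          130
3      128   snow   Sep         1280
4       51   snow   Nov          510
5      297    fog   Jul         2970
6      160    sun   Apr         1600
7      254   snow   Dec         2540
8      155    sun   Jul         1550
group by cond, max of rain_mm_x10:
       rain_mm_x10
cond              
cloud         2410
fog           2970
rain           130
snow          2540
sun           1600
take first 2 rows:
       rain_mm_x10
cond              
cloud         2410
fog           2970
Hence 2410.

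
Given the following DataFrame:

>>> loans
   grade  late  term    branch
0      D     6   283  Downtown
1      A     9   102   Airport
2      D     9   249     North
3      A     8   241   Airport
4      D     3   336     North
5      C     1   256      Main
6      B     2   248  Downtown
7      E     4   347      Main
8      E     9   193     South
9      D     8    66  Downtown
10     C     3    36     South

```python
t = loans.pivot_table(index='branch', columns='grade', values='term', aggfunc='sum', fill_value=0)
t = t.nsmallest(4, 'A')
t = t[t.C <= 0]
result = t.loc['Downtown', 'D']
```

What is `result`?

349

pivot: rows=branch, cols=grade, sum(term):
grade       A    B    C    D    E
branch                           
Airport   343    0    0    0    0
Downtown    0  248    0  349    0
Main        0    0  256    0  347
North       0    0    0  585    0
South       0    0   36    0  193
take 4 rows with smallest A:
grade     A    B    C    D    E
branch                         
Downtown  0  248    0  349    0
Main      0    0  256    0  347
North     0    0    0  585    0
South     0    0   36    0  193
filter rows where C <= 0:
grade     A    B  C    D  E
branch                     
Downtown  0  248  0  349  0
North     0    0  0  585  0
value at row 'Downtown', column 'D' → 349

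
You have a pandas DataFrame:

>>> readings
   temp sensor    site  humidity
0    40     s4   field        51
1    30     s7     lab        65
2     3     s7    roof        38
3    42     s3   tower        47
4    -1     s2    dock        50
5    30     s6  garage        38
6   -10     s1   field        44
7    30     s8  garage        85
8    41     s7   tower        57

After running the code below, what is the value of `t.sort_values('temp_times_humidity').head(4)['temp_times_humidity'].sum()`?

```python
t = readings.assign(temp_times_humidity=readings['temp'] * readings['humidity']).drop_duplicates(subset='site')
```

add column temp_times_humidity = readings['temp'] * readings['humidity']:
   temp sensor    site  humidity  temp_times_humidity
0    40     s4   field        51                 2040
1    30     s7     lab        65                 1950
2     3     s7    roof        38                  114
3    42     s3   tower        47                 1974
4    -1     s2    dock        50                  -50
5    30     s6  garage        38                 1140
6   -10     s1   field        44                 -440
7    30     s8  garage        85                 2550
8    41     s7   tower        57                 2337
drop duplicate site (keep=first):
   temp sensor    site  humidity  temp_times_humidity
0    40     s4   field        51                 2040
1    30     s7     lab        65                 1950
2     3     s7    roof        38                  114
3    42     s3   tower        47                 1974
4    -1     s2    dock        50                  -50
5    30     s6  garage        38                 1140
sort by temp_times_humidity:
   temp sensor    site  humidity  temp_times_humidity
4    -1     s2    dock        50                  -50
2     3     s7    roof        38                  114
5    30     s6  garage        38                 1140
1    30     s7     lab        65                 1950
3    42     s3   tower        47                 1974
0    40     s4   field        51                 2040
take first 4 rows:
   temp sensor    site  humidity  temp_times_humidity
4    -1     s2    dock        50                  -50
2     3     s7    roof        38                  114
5    30     s6  garage        38                 1140
1    30     s7     lab        65                 1950
Hence 3154.

3154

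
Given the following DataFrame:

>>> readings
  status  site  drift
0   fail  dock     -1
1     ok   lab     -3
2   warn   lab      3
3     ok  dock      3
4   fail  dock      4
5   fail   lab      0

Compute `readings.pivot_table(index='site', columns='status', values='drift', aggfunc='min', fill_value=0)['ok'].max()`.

pivot: rows=site, cols=status, min(drift):
status  fail  ok  warn
site                  
dock      -1   3     0
lab        0  -3     3

3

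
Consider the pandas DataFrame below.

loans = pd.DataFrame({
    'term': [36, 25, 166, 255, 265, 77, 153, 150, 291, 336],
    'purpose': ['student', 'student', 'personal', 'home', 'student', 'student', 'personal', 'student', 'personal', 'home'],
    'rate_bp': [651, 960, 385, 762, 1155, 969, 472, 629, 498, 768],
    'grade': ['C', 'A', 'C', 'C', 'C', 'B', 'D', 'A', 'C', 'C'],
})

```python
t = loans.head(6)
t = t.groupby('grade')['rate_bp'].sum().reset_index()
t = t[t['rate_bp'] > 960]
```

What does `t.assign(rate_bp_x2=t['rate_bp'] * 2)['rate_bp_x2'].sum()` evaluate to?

7844

take first 6 rows:
   term   purpose  rate_bp grade
0    36   student      651     C
1    25   student      960     A
2   166  personal      385     C
3   255      home      762     C
4   265   student     1155     C
5    77   student      969     B
group by grade, sum of rate_bp:
grade
A     960
B     969
C    2953
Name: rate_bp, dtype: int64
reset_index():
  grade  rate_bp
0     A      960
1     B      969
2     C     2953
filter rows where rate_bp > 960:
  grade  rate_bp
1     B      969
2     C     2953
add column rate_bp_x2 = t['rate_bp'] * 2:
  grade  rate_bp  rate_bp_x2
1     B      969        1938
2     C     2953        5906
The sum of column 'rate_bp_x2' is 7844.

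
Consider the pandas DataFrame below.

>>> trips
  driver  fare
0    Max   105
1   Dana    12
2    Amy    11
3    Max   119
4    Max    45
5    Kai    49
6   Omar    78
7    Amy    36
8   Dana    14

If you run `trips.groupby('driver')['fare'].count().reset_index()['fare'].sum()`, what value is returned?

group by driver, count of fare:
driver
Amy     2
Dana    2
Kai     1
Max     3
Omar    1
Name: fare, dtype: int64
reset_index():
  driver  fare
0    Amy     2
1   Dana     2
2    Kai     1
3    Max     3
4   Omar     1

9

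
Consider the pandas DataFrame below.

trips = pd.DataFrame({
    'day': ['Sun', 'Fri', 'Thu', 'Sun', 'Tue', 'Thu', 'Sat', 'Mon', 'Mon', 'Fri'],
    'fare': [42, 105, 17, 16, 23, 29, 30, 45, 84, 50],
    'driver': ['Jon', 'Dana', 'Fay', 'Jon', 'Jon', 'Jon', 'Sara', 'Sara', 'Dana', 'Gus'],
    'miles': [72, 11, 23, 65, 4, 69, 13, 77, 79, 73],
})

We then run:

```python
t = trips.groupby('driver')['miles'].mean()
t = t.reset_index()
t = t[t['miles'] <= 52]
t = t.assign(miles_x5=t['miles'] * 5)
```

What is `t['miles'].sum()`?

group by driver, mean of miles:
driver
Dana    45.0
Fay     23.0
Gus     73.0
Jon     52.5
Sara    45.0
Name: miles, dtype: float64
reset_index():
  driver  miles
0   Dana   45.0
1    Fay   23.0
2    Gus   73.0
3    Jon   52.5
4   Sara   45.0
filter rows where miles <= 52:
  driver  miles
0   Dana   45.0
1    Fay   23.0
4   Sara   45.0
add column miles_x5 = t['miles'] * 5:
  driver  miles  miles_x5
0   Dana   45.0     225.0
1    Fay   23.0     115.0
4   Sara   45.0     225.0
Reading off the sum of column 'miles', we get 113.0.

113.0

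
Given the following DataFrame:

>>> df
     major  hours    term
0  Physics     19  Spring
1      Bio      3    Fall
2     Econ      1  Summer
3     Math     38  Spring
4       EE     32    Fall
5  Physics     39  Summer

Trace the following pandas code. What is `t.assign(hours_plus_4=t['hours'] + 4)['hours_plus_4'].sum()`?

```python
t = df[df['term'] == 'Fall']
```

43

filter rows where term == 'Fall':
  major  hours  term
1   Bio      3  Fall
4    EE     32  Fall
add column hours_plus_4 = t['hours'] + 4:
  major  hours  term  hours_plus_4
1   Bio      3  Fall             7
4    EE     32  Fall            36
Finally, sum of column 'hours_plus_4' = 43.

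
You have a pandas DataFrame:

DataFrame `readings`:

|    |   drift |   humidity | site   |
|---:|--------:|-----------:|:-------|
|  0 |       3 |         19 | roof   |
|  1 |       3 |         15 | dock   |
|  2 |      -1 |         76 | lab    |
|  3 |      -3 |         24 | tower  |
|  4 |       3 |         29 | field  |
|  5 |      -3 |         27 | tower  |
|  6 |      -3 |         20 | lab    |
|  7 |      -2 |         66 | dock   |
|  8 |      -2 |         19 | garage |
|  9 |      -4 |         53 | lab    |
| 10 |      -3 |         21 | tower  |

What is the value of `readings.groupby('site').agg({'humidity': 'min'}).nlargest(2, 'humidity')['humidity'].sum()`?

group by site, min of humidity:
        humidity
site            
dock          15
field         29
garage        19
lab           20
roof          19
tower         21
take 2 rows with largest humidity:
       humidity
site           
field        29
tower        21
Hence 50.

50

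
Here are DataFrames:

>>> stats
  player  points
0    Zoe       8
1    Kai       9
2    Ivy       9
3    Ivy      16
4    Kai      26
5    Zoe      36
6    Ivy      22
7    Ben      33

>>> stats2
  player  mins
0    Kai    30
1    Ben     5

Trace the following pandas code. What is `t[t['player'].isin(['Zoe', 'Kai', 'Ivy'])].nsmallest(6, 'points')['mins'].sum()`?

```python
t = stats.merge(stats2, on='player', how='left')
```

60.0

merge on 'player' (how='left') → 8 rows:
  player  points  mins
0    Zoe       8   NaN
1    Kai       9  30.0
2    Ivy       9   NaN
3    Ivy      16   NaN
4    Kai      26  30.0
5    Zoe      36   NaN
6    Ivy      22   NaN
7    Ben      33   5.0
filter rows where player in ['Zoe', 'Kai', 'Ivy']:
  player  points  mins
0    Zoe       8   NaN
1    Kai       9  30.0
2    Ivy       9   NaN
3    Ivy      16   NaN
4    Kai      26  30.0
5    Zoe      36   NaN
6    Ivy      22   NaN
take 6 rows with smallest points:
  player  points  mins
0    Zoe       8   NaN
1    Kai       9  30.0
2    Ivy       9   NaN
3    Ivy      16   NaN
6    Ivy      22   NaN
4    Kai      26  30.0
So sum() = 60.0.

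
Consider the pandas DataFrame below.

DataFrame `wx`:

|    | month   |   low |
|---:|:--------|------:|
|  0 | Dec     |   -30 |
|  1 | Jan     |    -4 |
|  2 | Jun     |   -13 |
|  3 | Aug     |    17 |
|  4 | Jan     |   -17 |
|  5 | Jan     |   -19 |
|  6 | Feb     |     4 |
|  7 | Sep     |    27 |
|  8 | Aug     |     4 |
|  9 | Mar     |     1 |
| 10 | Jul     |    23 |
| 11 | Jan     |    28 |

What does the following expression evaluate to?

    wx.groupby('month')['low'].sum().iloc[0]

group by month, sum of low:
month
Aug    21
Dec   -30
Feb     4
Jan   -12
Jul    23
Jun   -13
Mar     1
Sep    27
Name: low, dtype: int64
Taking the value at position 0 gives 21.

21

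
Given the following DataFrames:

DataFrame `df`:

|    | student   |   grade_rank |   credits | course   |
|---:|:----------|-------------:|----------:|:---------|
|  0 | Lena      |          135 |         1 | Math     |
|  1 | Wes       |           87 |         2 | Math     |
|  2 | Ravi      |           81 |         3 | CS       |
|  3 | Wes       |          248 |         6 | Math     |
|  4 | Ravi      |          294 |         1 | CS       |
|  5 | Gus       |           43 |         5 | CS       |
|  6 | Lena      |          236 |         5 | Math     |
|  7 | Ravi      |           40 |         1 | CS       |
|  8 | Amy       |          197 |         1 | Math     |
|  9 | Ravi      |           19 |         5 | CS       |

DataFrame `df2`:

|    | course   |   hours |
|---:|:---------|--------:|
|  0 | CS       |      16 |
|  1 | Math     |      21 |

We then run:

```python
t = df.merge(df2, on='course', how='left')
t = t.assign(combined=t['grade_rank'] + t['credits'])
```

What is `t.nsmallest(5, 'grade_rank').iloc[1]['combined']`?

41

merge on 'course' (how='left') → 10 rows:
  student  grade_rank  credits course  hours
0    Lena         135        1   Math     21
1     Wes          87        2   Math     21
2    Ravi          81        3     CS     16
3     Wes         248        6   Math     21
4    Ravi         294        1     CS     16
5     Gus          43        5     CS     16
6    Lena         236        5   Math     21
7    Ravi          40        1     CS     16
8     Amy         197        1   Math     21
9    Ravi          19        5     CS     16
add column combined = t['grade_rank'] + t['credits']:
  student  grade_rank  credits course  hours  combined
0    Lena         135        1   Math     21       136
1     Wes          87        2   Math     21        89
2    Ravi          81        3     CS     16        84
3     Wes         248        6   Math     21       254
4    Ravi         294        1     CS     16       295
5     Gus          43        5     CS     16        48
6    Lena         236        5   Math     21       241
7    Ravi          40        1     CS     16        41
8     Amy         197        1   Math     21       198
9    Ravi          19        5     CS     16        24
take 5 rows with smallest grade_rank:
  student  grade_rank  credits course  hours  combined
9    Ravi          19        5     CS     16        24
7    Ravi          40        1     CS     16        41
5     Gus          43        5     CS     16        48
2    Ravi          81        3     CS     16        84
1     Wes          87        2   Math     21        89
Then the value at position 1, column 'combined': 41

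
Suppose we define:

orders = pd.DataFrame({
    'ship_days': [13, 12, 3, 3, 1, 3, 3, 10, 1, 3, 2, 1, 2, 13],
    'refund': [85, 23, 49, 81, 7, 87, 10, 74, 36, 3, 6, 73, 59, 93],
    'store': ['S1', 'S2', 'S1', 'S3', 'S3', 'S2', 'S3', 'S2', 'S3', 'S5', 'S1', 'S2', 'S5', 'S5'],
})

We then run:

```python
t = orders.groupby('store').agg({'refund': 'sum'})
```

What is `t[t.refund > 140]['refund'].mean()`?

206.0

group by store, sum of refund:
       refund
store        
S1        140
S2        257
S3        134
S5        155
filter rows where refund > 140:
       refund
store        
S2        257
S5        155
Finally, mean of column 'refund' = 206.0.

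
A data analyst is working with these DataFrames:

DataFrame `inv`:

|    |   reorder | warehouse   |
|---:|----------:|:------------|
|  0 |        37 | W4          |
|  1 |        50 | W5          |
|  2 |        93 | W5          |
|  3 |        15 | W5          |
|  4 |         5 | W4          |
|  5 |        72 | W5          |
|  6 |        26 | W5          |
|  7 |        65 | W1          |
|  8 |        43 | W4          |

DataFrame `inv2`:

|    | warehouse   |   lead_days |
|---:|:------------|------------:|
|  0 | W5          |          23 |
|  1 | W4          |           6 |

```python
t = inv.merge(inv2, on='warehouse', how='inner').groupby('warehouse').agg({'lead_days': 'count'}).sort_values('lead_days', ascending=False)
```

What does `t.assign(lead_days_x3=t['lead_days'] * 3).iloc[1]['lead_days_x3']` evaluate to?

merge on 'warehouse' (how='inner') → 8 rows:
   reorder warehouse  lead_days
0       37        W4          6
1       50        W5         23
2       93        W5         23
3       15        W5         23
4        5        W4          6
5       72        W5         23
6       26        W5         23
7       43        W4          6
group by warehouse, count of lead_days:
           lead_days
warehouse           
W4                 3
W5                 5
sort by lead_days descending:
           lead_days
warehouse           
W5                 5
W4                 3
add column lead_days_x3 = t['lead_days'] * 3:
           lead_days  lead_days_x3
warehouse                         
W5                 5            15
W4                 3             9
Reading off the value at position 1, column 'lead_days_x3', we get 9.

9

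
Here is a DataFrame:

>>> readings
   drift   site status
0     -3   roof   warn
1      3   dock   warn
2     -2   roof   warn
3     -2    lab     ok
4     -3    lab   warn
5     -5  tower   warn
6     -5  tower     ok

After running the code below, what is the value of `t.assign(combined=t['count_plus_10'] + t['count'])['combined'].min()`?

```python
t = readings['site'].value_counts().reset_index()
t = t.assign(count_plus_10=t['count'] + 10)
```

12

value_counts of site:
site
roof     2
lab      2
tower    2
dock     1
Name: count, dtype: int64
reset_index():
    site  count
0   roof      2
1    lab      2
2  tower      2
3   dock      1
add column count_plus_10 = t['count'] + 10:
    site  count  count_plus_10
0   roof      2             12
1    lab      2             12
2  tower      2             12
3   dock      1             11
add column combined = t['count_plus_10'] + t['count']:
    site  count  count_plus_10  combined
0   roof      2             12        14
1    lab      2             12        14
2  tower      2             12        14
3   dock      1             11        12
Taking the min of column 'combined' gives 12.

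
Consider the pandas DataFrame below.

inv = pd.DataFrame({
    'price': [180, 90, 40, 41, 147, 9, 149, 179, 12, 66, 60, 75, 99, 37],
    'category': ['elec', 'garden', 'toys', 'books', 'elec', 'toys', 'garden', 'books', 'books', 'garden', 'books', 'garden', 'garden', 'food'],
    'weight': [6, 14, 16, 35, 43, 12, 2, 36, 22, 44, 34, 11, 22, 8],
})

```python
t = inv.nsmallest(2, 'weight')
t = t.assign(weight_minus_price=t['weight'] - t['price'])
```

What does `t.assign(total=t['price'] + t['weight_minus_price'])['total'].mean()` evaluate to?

4.0

take 2 rows with smallest weight:
   price category  weight
6    149   garden       2
0    180     elec       6
add column weight_minus_price = t['weight'] - t['price']:
   price category  weight  weight_minus_price
6    149   garden       2                -147
0    180     elec       6                -174
add column total = t['price'] + t['weight_minus_price']:
   price category  weight  weight_minus_price  total
6    149   garden       2                -147      2
0    180     elec       6                -174      6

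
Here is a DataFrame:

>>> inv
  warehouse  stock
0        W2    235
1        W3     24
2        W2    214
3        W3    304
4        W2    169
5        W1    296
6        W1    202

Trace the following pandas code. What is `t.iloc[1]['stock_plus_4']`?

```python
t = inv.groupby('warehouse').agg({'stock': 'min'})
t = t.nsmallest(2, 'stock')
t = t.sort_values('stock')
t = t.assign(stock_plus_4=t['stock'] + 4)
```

173

group by warehouse, min of stock:
           stock
warehouse       
W1           202
W2           169
W3            24
take 2 rows with smallest stock:
           stock
warehouse       
W3            24
W2           169
sort by stock:
           stock
warehouse       
W3            24
W2           169
add column stock_plus_4 = t['stock'] + 4:
           stock  stock_plus_4
warehouse                     
W3            24            28
W2           169           173
The value at position 1, column 'stock_plus_4' is 173.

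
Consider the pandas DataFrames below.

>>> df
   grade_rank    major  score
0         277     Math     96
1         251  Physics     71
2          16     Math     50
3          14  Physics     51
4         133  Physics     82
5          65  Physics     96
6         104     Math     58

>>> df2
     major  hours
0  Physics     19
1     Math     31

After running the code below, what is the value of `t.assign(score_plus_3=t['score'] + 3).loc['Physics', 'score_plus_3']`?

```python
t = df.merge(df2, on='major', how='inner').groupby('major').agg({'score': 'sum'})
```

merge on 'major' (how='inner') → 7 rows:
   grade_rank    major  score  hours
0         277     Math     96     31
1         251  Physics     71     19
2          16     Math     50     31
3          14  Physics     51     19
4         133  Physics     82     19
5          65  Physics     96     19
6         104     Math     58     31
group by major, sum of score:
         score
major         
Math       204
Physics    300
add column score_plus_3 = t['score'] + 3:
         score  score_plus_3
major                       
Math       204           207
Physics    300           303
So loc['Physics', 'score_plus_3'] = 303.

303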